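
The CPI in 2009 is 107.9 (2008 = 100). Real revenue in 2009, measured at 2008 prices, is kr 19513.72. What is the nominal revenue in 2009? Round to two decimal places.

21055.30

Nominal = Real × (Index/100) = 19513.72 × (107.9/100)
        = 19513.72 × 1.079 = 21055.3039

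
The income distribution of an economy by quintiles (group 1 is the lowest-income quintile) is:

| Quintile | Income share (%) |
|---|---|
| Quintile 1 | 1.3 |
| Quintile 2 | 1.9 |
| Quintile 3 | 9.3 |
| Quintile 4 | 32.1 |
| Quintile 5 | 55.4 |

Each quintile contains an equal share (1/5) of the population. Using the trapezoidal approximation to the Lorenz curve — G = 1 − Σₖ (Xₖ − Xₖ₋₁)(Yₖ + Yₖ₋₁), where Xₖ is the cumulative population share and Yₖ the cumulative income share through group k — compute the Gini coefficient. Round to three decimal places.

Cumulative income shares Yₖ: 0.0130, 0.0320, 0.1250, 0.4460, 1.0000
Σ (Xₖ−Xₖ₋₁)(Yₖ+Yₖ₋₁) = (1/5)(0.0130+0.0000) + (1/5)(0.0320+0.0130) + (1/5)(0.1250+0.0320) + (1/5)(0.4460+0.1250) + (1/5)(1.0000+0.4460)
  = 0.0026 + 0.0090 + 0.0314 + 0.1142 + 0.2892 = 0.4464
G = 1 − 0.4464 = 0.5536

0.554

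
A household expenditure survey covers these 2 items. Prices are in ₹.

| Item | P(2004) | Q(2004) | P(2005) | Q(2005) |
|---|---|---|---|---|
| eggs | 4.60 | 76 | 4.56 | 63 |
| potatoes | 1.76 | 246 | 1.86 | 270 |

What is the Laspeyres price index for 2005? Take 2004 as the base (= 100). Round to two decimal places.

102.76

Laspeyres price index uses base-period quantities as weights.
ΣP(2005)·Q(2004) = 4.56×76 + 1.86×246 = 346.56 + 457.56 = 804.12
ΣP(2004)·Q(2004) = 4.60×76 + 1.76×246 = 349.6 + 432.96 = 782.56
Index = 804.12 / 782.56 × 100 = 102.7551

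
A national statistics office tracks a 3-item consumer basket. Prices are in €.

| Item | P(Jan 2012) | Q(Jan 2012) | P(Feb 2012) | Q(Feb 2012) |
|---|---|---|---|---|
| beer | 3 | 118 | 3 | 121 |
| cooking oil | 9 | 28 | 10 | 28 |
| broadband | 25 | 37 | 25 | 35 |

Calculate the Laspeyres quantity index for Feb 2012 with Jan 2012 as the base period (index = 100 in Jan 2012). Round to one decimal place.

Laspeyres quantity index uses base-period prices as weights.
ΣP(Jan 2012)·Q(Feb 2012) = 3×121 + 9×28 + 25×35 = 363 + 252 + 875 = 1490
ΣP(Jan 2012)·Q(Jan 2012) = 3×118 + 9×28 + 25×37 = 354 + 252 + 925 = 1531
Index = 1490 / 1531 × 100 = 97.3220

97.3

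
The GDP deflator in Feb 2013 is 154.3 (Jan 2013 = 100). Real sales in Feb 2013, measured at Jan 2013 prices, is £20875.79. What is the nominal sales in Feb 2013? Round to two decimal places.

Nominal = Real × (Index/100) = 20875.79 × (154.3/100)
        = 20875.79 × 1.543 = 32211.3440

32211.34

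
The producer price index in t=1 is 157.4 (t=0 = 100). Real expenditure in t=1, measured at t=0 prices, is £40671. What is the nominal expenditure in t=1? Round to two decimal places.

64016.15

Nominal = Real × (Index/100) = 40671 × (157.4/100)
        = 40671 × 1.574 = 64016.1540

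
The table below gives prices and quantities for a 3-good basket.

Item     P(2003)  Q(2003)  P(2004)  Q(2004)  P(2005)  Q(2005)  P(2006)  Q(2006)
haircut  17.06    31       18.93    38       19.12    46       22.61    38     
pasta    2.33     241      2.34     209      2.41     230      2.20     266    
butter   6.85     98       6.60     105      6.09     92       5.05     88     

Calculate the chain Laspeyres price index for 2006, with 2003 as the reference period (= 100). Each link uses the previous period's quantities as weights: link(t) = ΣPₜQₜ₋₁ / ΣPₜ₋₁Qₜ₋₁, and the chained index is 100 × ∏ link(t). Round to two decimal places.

Link 2003→2004:
ΣP(2004)Q(2003) = 18.93×31 + 2.34×241 + 6.60×98 = 586.83 + 563.94 + 646.8 = 1797.57
ΣP(2003)Q(2003) = 17.06×31 + 2.33×241 + 6.85×98 = 528.86 + 561.53 + 671.3 = 1761.69
link = 1797.57/1761.69 = 1.020367
Link 2004→2005:
ΣP(2005)Q(2004) = 19.12×38 + 2.41×209 + 6.09×105 = 726.56 + 503.69 + 639.45 = 1869.7
ΣP(2004)Q(2004) = 18.93×38 + 2.34×209 + 6.60×105 = 719.34 + 489.06 + 693 = 1901.4
link = 1869.7/1901.4 = 0.983328
Link 2005→2006:
ΣP(2006)Q(2005) = 22.61×46 + 2.20×230 + 5.05×92 = 1040.06 + 506 + 464.6 = 2010.66
ΣP(2005)Q(2005) = 19.12×46 + 2.41×230 + 6.09×92 = 879.52 + 554.3 + 560.28 = 1994.1
link = 2010.66/1994.1 = 1.008304
Chained index = 100 × 1.020367 × 0.983328 × 1.008304 = 101.1688

101.17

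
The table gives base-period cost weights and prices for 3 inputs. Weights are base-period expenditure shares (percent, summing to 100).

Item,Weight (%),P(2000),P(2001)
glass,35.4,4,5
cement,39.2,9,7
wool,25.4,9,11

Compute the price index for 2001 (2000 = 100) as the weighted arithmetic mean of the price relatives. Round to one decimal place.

105.8

glass: 35.4 × (5/4) = 35.4 × 1.250000 = 44.2500
cement: 39.2 × (7/9) = 39.2 × 0.777778 = 30.4889
wool: 25.4 × (11/9) = 25.4 × 1.222222 = 31.0444
Index = Σ wᵢ·(p₁ᵢ/p₀ᵢ) = 44.2500 + 30.4889 + 31.0444 = 105.7833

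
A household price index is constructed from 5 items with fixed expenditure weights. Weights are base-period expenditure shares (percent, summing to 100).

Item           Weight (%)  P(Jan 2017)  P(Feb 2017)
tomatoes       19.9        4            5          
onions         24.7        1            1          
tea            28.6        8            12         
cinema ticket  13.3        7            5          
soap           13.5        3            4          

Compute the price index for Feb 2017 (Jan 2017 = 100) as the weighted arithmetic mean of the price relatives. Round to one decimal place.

tomatoes: 19.9 × (5/4) = 19.9 × 1.250000 = 24.8750
onions: 24.7 × (1/1) = 24.7 × 1.000000 = 24.7000
tea: 28.6 × (12/8) = 28.6 × 1.500000 = 42.9000
cinema ticket: 13.3 × (5/7) = 13.3 × 0.714286 = 9.5000
soap: 13.5 × (4/3) = 13.5 × 1.333333 = 18.0000
Index = Σ wᵢ·(p₁ᵢ/p₀ᵢ) = 24.8750 + 24.7000 + 42.9000 + 9.5000 + 18.0000 = 119.9750

120.0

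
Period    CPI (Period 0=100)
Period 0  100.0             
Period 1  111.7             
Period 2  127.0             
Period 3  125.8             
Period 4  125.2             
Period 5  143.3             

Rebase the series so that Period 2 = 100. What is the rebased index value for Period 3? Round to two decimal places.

99.06

Rebased(Period 3) = 125.8 / 127.0 × 100 = 99.0551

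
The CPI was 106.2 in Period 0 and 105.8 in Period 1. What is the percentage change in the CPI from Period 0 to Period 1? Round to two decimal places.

-0.38%

Change = (105.8 − 106.2) / 106.2 × 100
       = -0.4 / 106.2 × 100 = -0.3766%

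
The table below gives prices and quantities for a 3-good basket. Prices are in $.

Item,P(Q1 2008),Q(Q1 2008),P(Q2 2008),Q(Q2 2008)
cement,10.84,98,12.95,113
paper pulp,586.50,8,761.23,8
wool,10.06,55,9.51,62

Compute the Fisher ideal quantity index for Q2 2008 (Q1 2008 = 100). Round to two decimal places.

103.50

Laspeyres component (base-period weights):
ΣP(Q1 2008)Q(Q2 2008) = 10.84×113 + 586.50×8 + 10.06×62 = 1224.92 + 4692 + 623.72 = 6540.64
ΣP(Q1 2008)Q(Q1 2008) = 10.84×98 + 586.50×8 + 10.06×55 = 1062.32 + 4692 + 553.3 = 6307.62
L = 6540.64 / 6307.62 × 100 = 103.6943
Paasche component (current-period weights):
ΣP(Q2 2008)Q(Q2 2008) = 12.95×113 + 761.23×8 + 9.51×62 = 1463.35 + 6089.84 + 589.62 = 8142.81
ΣP(Q2 2008)Q(Q1 2008) = 12.95×98 + 761.23×8 + 9.51×55 = 1269.1 + 6089.84 + 523.05 = 7881.99
P = 8142.81 / 7881.99 × 100 = 103.3091
Fisher = √(L × P) = √(103.6943 × 103.3091) = 103.5015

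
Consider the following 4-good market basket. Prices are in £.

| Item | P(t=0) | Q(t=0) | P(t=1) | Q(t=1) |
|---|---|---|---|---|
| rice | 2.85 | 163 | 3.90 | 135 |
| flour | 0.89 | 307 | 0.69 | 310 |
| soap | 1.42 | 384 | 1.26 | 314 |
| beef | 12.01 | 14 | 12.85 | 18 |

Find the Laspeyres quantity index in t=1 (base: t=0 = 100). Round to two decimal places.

Laspeyres quantity index uses base-period prices as weights.
ΣP(t=0)·Q(t=1) = 2.85×135 + 0.89×310 + 1.42×314 + 12.01×18 = 384.75 + 275.9 + 445.88 + 216.18 = 1322.71
ΣP(t=0)·Q(t=0) = 2.85×163 + 0.89×307 + 1.42×384 + 12.01×14 = 464.55 + 273.23 + 545.28 + 168.14 = 1451.2
Index = 1322.71 / 1451.2 × 100 = 91.1459

91.15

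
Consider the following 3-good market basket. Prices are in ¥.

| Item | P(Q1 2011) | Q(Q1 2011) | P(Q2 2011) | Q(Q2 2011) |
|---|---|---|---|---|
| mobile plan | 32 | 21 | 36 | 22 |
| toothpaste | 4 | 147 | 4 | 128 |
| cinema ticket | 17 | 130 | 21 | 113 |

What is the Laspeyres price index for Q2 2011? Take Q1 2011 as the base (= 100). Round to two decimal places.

117.41

Laspeyres price index uses base-period quantities as weights.
ΣP(Q2 2011)·Q(Q1 2011) = 36×21 + 4×147 + 21×130 = 756 + 588 + 2730 = 4074
ΣP(Q1 2011)·Q(Q1 2011) = 32×21 + 4×147 + 17×130 = 672 + 588 + 2210 = 3470
Index = 4074 / 3470 × 100 = 117.4063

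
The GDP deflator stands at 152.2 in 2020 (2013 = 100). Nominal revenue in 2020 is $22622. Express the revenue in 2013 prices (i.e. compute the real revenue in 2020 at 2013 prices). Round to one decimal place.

Real = Nominal ÷ (Index/100) = 22622 ÷ (152.2/100)
     = 22622 ÷ 1.522 = 14863.3377

14863.3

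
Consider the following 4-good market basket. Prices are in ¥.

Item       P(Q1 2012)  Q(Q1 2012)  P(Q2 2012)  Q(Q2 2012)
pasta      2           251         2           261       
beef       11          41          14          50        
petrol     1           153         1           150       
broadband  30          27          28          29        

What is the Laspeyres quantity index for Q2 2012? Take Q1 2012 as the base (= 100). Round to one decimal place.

109.2

Laspeyres quantity index uses base-period prices as weights.
ΣP(Q1 2012)·Q(Q2 2012) = 2×261 + 11×50 + 1×150 + 30×29 = 522 + 550 + 150 + 870 = 2092
ΣP(Q1 2012)·Q(Q1 2012) = 2×251 + 11×41 + 1×153 + 30×27 = 502 + 451 + 153 + 810 = 1916
Index = 2092 / 1916 × 100 = 109.1858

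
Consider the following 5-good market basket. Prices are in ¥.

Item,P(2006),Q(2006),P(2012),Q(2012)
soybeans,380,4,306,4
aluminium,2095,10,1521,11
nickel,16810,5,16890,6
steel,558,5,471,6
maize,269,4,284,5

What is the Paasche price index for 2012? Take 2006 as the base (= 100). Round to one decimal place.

Paasche price index uses current-period quantities as weights.
ΣP(2012)·Q(2012) = 306×4 + 1521×11 + 16890×6 + 471×6 + 284×5 = 1224 + 16731 + 101340 + 2826 + 1420 = 123541
ΣP(2006)·Q(2012) = 380×4 + 2095×11 + 16810×6 + 558×6 + 269×5 = 1520 + 23045 + 100860 + 3348 + 1345 = 130118
Index = 123541 / 130118 × 100 = 94.9454

94.9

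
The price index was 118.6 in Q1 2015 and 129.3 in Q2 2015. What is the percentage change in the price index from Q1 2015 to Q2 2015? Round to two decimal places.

9.02%

Change = (129.3 − 118.6) / 118.6 × 100
       = 10.7 / 118.6 × 100 = 9.0219%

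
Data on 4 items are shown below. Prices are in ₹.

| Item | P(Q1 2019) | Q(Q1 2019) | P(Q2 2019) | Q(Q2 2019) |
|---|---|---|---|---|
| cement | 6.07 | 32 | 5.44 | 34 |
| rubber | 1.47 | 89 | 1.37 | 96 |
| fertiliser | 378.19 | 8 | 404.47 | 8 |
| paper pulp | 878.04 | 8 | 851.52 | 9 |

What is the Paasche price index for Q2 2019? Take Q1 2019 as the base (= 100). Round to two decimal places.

99.47

Paasche price index uses current-period quantities as weights.
ΣP(Q2 2019)·Q(Q2 2019) = 5.44×34 + 1.37×96 + 404.47×8 + 851.52×9 = 184.96 + 131.52 + 3235.76 + 7663.68 = 11215.92
ΣP(Q1 2019)·Q(Q2 2019) = 6.07×34 + 1.47×96 + 378.19×8 + 878.04×9 = 206.38 + 141.12 + 3025.52 + 7902.36 = 11275.38
Index = 11215.92 / 11275.38 × 100 = 99.4727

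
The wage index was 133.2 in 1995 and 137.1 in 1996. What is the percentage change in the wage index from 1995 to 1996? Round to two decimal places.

2.93%

Change = (137.1 − 133.2) / 133.2 × 100
       = 3.9 / 133.2 × 100 = 2.9279%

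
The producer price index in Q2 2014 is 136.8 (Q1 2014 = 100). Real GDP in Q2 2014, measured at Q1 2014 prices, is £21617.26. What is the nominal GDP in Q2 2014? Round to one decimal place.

Nominal = Real × (Index/100) = 21617.26 × (136.8/100)
        = 21617.26 × 1.368 = 29572.4117

29572.4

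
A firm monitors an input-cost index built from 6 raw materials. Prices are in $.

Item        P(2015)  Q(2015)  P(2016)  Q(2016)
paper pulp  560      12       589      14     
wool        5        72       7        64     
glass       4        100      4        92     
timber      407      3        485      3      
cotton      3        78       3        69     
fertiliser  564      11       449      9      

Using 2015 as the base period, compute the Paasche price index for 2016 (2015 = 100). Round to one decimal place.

Paasche price index uses current-period quantities as weights.
ΣP(2016)·Q(2016) = 589×14 + 7×64 + 4×92 + 485×3 + 3×69 + 449×9 = 8246 + 448 + 368 + 1455 + 207 + 4041 = 14765
ΣP(2015)·Q(2016) = 560×14 + 5×64 + 4×92 + 407×3 + 3×69 + 564×9 = 7840 + 320 + 368 + 1221 + 207 + 5076 = 15032
Index = 14765 / 15032 × 100 = 98.2238

98.2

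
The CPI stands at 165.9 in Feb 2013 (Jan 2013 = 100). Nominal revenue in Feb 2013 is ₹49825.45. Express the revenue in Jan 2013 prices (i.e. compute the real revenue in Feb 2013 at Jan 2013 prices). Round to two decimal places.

Real = Nominal ÷ (Index/100) = 49825.45 ÷ (165.9/100)
     = 49825.45 ÷ 1.659 = 30033.4237

30033.42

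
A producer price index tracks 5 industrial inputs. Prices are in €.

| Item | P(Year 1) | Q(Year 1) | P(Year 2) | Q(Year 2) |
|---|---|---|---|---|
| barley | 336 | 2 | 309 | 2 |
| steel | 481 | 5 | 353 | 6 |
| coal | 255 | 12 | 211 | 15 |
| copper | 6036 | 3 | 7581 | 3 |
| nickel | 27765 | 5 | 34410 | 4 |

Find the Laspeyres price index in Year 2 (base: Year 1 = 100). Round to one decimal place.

Laspeyres price index uses base-period quantities as weights.
ΣP(Year 2)·Q(Year 1) = 309×2 + 353×5 + 211×12 + 7581×3 + 34410×5 = 618 + 1765 + 2532 + 22743 + 172050 = 199708
ΣP(Year 1)·Q(Year 1) = 336×2 + 481×5 + 255×12 + 6036×3 + 27765×5 = 672 + 2405 + 3060 + 18108 + 138825 = 163070
Index = 199708 / 163070 × 100 = 122.4677

122.5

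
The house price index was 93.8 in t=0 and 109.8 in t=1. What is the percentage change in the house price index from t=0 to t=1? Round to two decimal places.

17.06%

Change = (109.8 − 93.8) / 93.8 × 100
       = 16.0 / 93.8 × 100 = 17.0576%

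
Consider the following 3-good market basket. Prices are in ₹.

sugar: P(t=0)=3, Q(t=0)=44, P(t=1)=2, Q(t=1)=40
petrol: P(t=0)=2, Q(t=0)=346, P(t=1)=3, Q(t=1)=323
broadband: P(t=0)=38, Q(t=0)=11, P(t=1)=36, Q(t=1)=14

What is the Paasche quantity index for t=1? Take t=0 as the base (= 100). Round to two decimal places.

Paasche quantity index uses current-period prices as weights.
ΣP(t=1)·Q(t=1) = 2×40 + 3×323 + 36×14 = 80 + 969 + 504 = 1553
ΣP(t=1)·Q(t=0) = 2×44 + 3×346 + 36×11 = 88 + 1038 + 396 = 1522
Index = 1553 / 1522 × 100 = 102.0368

102.04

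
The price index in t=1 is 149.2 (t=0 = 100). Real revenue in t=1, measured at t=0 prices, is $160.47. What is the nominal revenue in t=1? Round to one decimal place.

239.4

Nominal = Real × (Index/100) = 160.47 × (149.2/100)
        = 160.47 × 1.492 = 239.4212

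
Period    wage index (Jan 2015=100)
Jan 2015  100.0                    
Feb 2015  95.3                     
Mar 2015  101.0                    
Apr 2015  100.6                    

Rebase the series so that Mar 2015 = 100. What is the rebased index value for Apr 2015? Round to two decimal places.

99.60

Rebased(Apr 2015) = 100.6 / 101.0 × 100 = 99.6040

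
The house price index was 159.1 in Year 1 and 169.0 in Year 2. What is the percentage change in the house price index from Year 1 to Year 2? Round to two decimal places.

Change = (169.0 − 159.1) / 159.1 × 100
       = 9.9 / 159.1 × 100 = 6.2225%

6.22%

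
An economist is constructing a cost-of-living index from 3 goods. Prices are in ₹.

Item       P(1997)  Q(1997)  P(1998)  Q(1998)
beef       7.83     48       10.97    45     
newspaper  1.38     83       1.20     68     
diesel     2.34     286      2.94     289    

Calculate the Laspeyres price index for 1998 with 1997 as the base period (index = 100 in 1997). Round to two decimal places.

126.51

Laspeyres price index uses base-period quantities as weights.
ΣP(1998)·Q(1997) = 10.97×48 + 1.20×83 + 2.94×286 = 526.56 + 99.6 + 840.84 = 1467
ΣP(1997)·Q(1997) = 7.83×48 + 1.38×83 + 2.34×286 = 375.84 + 114.54 + 669.24 = 1159.62
Index = 1467 / 1159.62 × 100 = 126.5070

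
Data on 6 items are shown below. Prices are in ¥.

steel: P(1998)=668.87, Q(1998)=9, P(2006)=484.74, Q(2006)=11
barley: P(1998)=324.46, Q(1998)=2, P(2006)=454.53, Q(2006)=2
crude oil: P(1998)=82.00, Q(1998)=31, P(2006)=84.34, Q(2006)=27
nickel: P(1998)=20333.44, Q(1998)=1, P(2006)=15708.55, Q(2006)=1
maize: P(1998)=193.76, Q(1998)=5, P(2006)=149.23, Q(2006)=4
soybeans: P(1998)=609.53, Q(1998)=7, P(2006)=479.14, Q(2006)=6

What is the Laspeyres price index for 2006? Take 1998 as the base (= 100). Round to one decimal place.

79.6

Laspeyres price index uses base-period quantities as weights.
ΣP(2006)·Q(1998) = 484.74×9 + 454.53×2 + 84.34×31 + 15708.55×1 + 149.23×5 + 479.14×7 = 4362.66 + 909.06 + 2614.54 + 15708.55 + 746.15 + 3353.98 = 27694.94
ΣP(1998)·Q(1998) = 668.87×9 + 324.46×2 + 82.00×31 + 20333.44×1 + 193.76×5 + 609.53×7 = 6019.83 + 648.92 + 2542 + 20333.44 + 968.8 + 4266.71 = 34779.7
Index = 27694.94 / 34779.7 × 100 = 79.6296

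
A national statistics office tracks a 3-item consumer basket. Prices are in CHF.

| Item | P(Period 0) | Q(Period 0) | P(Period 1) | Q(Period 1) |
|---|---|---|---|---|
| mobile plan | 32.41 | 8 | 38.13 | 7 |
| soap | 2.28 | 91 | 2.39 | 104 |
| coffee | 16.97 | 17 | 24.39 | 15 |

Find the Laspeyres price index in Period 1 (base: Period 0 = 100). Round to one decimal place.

Laspeyres price index uses base-period quantities as weights.
ΣP(Period 1)·Q(Period 0) = 38.13×8 + 2.39×91 + 24.39×17 = 305.04 + 217.49 + 414.63 = 937.16
ΣP(Period 0)·Q(Period 0) = 32.41×8 + 2.28×91 + 16.97×17 = 259.28 + 207.48 + 288.49 = 755.25
Index = 937.16 / 755.25 × 100 = 124.0861

124.1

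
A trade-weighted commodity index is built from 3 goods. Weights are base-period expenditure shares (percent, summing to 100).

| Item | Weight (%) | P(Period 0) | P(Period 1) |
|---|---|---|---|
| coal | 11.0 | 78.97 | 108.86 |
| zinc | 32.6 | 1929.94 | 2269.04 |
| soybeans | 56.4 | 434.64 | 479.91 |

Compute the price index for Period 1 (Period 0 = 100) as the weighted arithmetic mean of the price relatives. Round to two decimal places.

115.77

coal: 11.0 × (108.86/78.97) = 11.0 × 1.378498 = 15.1635
zinc: 32.6 × (2269.04/1929.94) = 32.6 × 1.175705 = 38.3280
soybeans: 56.4 × (479.91/434.64) = 56.4 × 1.104155 = 62.2744
Index = Σ wᵢ·(p₁ᵢ/p₀ᵢ) = 15.1635 + 38.3280 + 62.2744 = 115.7658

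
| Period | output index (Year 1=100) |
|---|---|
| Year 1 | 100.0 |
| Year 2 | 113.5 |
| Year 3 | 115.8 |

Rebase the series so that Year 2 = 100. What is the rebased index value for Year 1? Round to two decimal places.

Rebased(Year 1) = 100.0 / 113.5 × 100 = 88.1057

88.11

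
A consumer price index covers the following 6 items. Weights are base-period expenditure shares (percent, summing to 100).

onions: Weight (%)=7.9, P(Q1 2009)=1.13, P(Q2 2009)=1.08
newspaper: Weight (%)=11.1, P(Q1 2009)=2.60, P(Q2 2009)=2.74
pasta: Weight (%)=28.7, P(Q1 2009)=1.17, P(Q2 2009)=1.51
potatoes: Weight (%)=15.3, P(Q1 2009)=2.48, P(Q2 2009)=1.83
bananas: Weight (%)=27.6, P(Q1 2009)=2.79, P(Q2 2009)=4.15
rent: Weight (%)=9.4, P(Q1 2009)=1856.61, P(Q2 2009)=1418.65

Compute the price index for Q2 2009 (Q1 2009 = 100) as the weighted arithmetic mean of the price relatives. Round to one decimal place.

onions: 7.9 × (1.08/1.13) = 7.9 × 0.955752 = 7.5504
newspaper: 11.1 × (2.74/2.60) = 11.1 × 1.053846 = 11.6977
pasta: 28.7 × (1.51/1.17) = 28.7 × 1.290598 = 37.0402
potatoes: 15.3 × (1.83/2.48) = 15.3 × 0.737903 = 11.2899
bananas: 27.6 × (4.15/2.79) = 27.6 × 1.487455 = 41.0538
rent: 9.4 × (1418.65/1856.61) = 9.4 × 0.764108 = 7.1826
Index = Σ wᵢ·(p₁ᵢ/p₀ᵢ) = 7.5504 + 11.6977 + 37.0402 + 11.2899 + 41.0538 + 7.1826 = 115.8146

115.8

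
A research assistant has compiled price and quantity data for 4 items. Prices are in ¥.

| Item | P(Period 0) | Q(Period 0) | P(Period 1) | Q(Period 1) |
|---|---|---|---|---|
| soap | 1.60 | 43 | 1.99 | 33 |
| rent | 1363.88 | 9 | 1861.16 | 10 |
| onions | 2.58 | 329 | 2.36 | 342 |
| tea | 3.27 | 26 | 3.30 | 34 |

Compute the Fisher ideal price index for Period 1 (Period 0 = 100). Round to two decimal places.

Laspeyres component (base-period weights):
ΣP(Period 1)Q(Period 0) = 1.99×43 + 1861.16×9 + 2.36×329 + 3.30×26 = 85.57 + 16750.44 + 776.44 + 85.8 = 17698.25
ΣP(Period 0)Q(Period 0) = 1.60×43 + 1363.88×9 + 2.58×329 + 3.27×26 = 68.8 + 12274.92 + 848.82 + 85.02 = 13277.56
L = 17698.25 / 13277.56 × 100 = 133.2944
Paasche component (current-period weights):
ΣP(Period 1)Q(Period 1) = 1.99×33 + 1861.16×10 + 2.36×342 + 3.30×34 = 65.67 + 18611.6 + 807.12 + 112.2 = 19596.59
ΣP(Period 0)Q(Period 1) = 1.60×33 + 1363.88×10 + 2.58×342 + 3.27×34 = 52.8 + 13638.8 + 882.36 + 111.18 = 14685.14
P = 19596.59 / 14685.14 × 100 = 133.4450
Fisher = √(L × P) = √(133.2944 × 133.4450) = 133.3697

133.37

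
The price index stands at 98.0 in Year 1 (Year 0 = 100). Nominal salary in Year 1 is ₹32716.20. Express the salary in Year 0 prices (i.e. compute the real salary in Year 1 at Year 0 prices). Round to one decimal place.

Real = Nominal ÷ (Index/100) = 32716.20 ÷ (98.0/100)
     = 32716.20 ÷ 0.980 = 33383.8776

33383.9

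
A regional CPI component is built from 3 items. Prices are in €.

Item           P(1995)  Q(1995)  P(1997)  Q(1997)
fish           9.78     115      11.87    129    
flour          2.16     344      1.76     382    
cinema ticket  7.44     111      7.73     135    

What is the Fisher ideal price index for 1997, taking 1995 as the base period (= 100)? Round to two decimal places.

105.03

Laspeyres component (base-period weights):
ΣP(1997)Q(1995) = 11.87×115 + 1.76×344 + 7.73×111 = 1365.05 + 605.44 + 858.03 = 2828.52
ΣP(1995)Q(1995) = 9.78×115 + 2.16×344 + 7.44×111 = 1124.7 + 743.04 + 825.84 = 2693.58
L = 2828.52 / 2693.58 × 100 = 105.0097
Paasche component (current-period weights):
ΣP(1997)Q(1997) = 11.87×129 + 1.76×382 + 7.73×135 = 1531.23 + 672.32 + 1043.55 = 3247.1
ΣP(1995)Q(1997) = 9.78×129 + 2.16×382 + 7.44×135 = 1261.62 + 825.12 + 1004.4 = 3091.14
P = 3247.1 / 3091.14 × 100 = 105.0454
Fisher = √(L × P) = √(105.0097 × 105.0454) = 105.0275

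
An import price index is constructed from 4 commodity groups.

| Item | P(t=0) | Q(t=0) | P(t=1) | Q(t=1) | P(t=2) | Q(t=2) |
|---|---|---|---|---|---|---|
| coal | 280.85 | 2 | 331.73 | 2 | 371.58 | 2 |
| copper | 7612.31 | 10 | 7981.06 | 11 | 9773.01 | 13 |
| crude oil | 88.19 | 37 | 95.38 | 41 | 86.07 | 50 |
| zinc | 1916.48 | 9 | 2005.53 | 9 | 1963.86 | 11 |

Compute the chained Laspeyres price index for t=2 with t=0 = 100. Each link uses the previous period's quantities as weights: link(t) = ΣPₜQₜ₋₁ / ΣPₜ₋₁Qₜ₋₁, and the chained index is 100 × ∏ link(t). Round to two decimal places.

123.10

Link t=0→t=1:
ΣP(t=1)Q(t=0) = 331.73×2 + 7981.06×10 + 95.38×37 + 2005.53×9 = 663.46 + 79810.6 + 3529.06 + 18049.77 = 102052.89
ΣP(t=0)Q(t=0) = 280.85×2 + 7612.31×10 + 88.19×37 + 1916.48×9 = 561.7 + 76123.1 + 3263.03 + 17248.32 = 97196.15
link = 102052.89/97196.15 = 1.049968
Link t=1→t=2:
ΣP(t=2)Q(t=1) = 371.58×2 + 9773.01×11 + 86.07×41 + 1963.86×9 = 743.16 + 107503.11 + 3528.87 + 17674.74 = 129449.88
ΣP(t=1)Q(t=1) = 331.73×2 + 7981.06×11 + 95.38×41 + 2005.53×9 = 663.46 + 87791.66 + 3910.58 + 18049.77 = 110415.47
link = 129449.88/110415.47 = 1.172389
Chained index = 100 × 1.049968 × 1.172389 = 123.0971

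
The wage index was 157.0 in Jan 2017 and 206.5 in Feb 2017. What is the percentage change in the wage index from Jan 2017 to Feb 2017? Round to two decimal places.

31.53%

Change = (206.5 − 157.0) / 157.0 × 100
       = 49.5 / 157.0 × 100 = 31.5287%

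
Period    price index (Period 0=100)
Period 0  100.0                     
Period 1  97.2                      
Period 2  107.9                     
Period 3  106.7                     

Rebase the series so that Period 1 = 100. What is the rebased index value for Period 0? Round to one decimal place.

102.9

Rebased(Period 0) = 100.0 / 97.2 × 100 = 102.8807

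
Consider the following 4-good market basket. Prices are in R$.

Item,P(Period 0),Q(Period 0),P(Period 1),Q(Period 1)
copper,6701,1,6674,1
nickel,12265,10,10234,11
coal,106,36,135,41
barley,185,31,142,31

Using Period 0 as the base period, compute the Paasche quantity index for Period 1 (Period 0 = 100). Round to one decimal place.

109.2

Paasche quantity index uses current-period prices as weights.
ΣP(Period 1)·Q(Period 1) = 6674×1 + 10234×11 + 135×41 + 142×31 = 6674 + 112574 + 5535 + 4402 = 129185
ΣP(Period 1)·Q(Period 0) = 6674×1 + 10234×10 + 135×36 + 142×31 = 6674 + 102340 + 4860 + 4402 = 118276
Index = 129185 / 118276 × 100 = 109.2233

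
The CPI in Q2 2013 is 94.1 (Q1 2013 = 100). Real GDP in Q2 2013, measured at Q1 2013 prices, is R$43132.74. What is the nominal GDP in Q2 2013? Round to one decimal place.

Nominal = Real × (Index/100) = 43132.74 × (94.1/100)
        = 43132.74 × 0.941 = 40587.9083

40587.9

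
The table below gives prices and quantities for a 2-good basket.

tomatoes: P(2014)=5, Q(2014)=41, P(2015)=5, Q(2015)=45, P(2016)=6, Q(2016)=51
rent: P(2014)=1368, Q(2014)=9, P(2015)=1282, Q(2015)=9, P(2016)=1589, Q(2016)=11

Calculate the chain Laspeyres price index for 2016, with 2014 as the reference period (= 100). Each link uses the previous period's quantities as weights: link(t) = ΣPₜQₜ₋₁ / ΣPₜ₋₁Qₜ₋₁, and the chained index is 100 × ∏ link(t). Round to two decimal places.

Link 2014→2015:
ΣP(2015)Q(2014) = 5×41 + 1282×9 = 205 + 11538 = 11743
ΣP(2014)Q(2014) = 5×41 + 1368×9 = 205 + 12312 = 12517
link = 11743/12517 = 0.938164
Link 2015→2016:
ΣP(2016)Q(2015) = 6×45 + 1589×9 = 270 + 14301 = 14571
ΣP(2015)Q(2015) = 5×45 + 1282×9 = 225 + 11538 = 11763
link = 14571/11763 = 1.238715
Chained index = 100 × 0.938164 × 1.238715 = 116.2118

116.21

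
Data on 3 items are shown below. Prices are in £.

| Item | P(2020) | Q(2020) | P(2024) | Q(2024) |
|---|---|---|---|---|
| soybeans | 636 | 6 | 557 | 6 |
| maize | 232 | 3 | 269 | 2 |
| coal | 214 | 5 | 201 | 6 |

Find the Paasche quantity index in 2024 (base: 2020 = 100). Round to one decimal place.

98.7

Paasche quantity index uses current-period prices as weights.
ΣP(2024)·Q(2024) = 557×6 + 269×2 + 201×6 = 3342 + 538 + 1206 = 5086
ΣP(2024)·Q(2020) = 557×6 + 269×3 + 201×5 = 3342 + 807 + 1005 = 5154
Index = 5086 / 5154 × 100 = 98.6806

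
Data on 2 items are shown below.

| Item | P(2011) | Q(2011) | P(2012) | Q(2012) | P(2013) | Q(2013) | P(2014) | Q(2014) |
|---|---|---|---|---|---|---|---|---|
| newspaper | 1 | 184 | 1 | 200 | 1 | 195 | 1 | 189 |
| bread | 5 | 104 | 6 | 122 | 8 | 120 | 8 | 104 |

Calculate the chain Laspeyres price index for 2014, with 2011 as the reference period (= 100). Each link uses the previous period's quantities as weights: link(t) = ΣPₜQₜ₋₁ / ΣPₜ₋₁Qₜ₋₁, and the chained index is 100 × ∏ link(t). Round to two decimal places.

Link 2011→2012:
ΣP(2012)Q(2011) = 1×184 + 6×104 = 184 + 624 = 808
ΣP(2011)Q(2011) = 1×184 + 5×104 = 184 + 520 = 704
link = 808/704 = 1.147727
Link 2012→2013:
ΣP(2013)Q(2012) = 1×200 + 8×122 = 200 + 976 = 1176
ΣP(2012)Q(2012) = 1×200 + 6×122 = 200 + 732 = 932
link = 1176/932 = 1.261803
Link 2013→2014:
ΣP(2014)Q(2013) = 1×195 + 8×120 = 195 + 960 = 1155
ΣP(2013)Q(2013) = 1×195 + 8×120 = 195 + 960 = 1155
link = 1155/1155 = 1.000000
Chained index = 100 × 1.147727 × 1.261803 × 1.000000 = 144.8205

144.82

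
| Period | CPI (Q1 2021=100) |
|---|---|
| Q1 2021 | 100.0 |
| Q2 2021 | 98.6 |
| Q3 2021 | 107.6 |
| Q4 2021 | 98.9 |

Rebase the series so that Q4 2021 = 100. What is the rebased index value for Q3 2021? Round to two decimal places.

108.80

Rebased(Q3 2021) = 107.6 / 98.9 × 100 = 108.7968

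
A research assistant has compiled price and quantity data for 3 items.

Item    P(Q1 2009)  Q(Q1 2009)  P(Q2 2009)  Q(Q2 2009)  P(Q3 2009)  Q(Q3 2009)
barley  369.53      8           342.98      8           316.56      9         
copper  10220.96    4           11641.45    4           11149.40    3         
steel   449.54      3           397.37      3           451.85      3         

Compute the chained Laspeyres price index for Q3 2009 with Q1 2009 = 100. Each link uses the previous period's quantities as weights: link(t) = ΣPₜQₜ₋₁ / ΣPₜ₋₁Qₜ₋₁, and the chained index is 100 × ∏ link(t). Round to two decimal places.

Link Q1 2009→Q2 2009:
ΣP(Q2 2009)Q(Q1 2009) = 342.98×8 + 11641.45×4 + 397.37×3 = 2743.84 + 46565.8 + 1192.11 = 50501.75
ΣP(Q1 2009)Q(Q1 2009) = 369.53×8 + 10220.96×4 + 449.54×3 = 2956.24 + 40883.84 + 1348.62 = 45188.7
link = 50501.75/45188.7 = 1.117575
Link Q2 2009→Q3 2009:
ΣP(Q3 2009)Q(Q2 2009) = 316.56×8 + 11149.40×4 + 451.85×3 = 2532.48 + 44597.6 + 1355.55 = 48485.63
ΣP(Q2 2009)Q(Q2 2009) = 342.98×8 + 11641.45×4 + 397.37×3 = 2743.84 + 46565.8 + 1192.11 = 50501.75
link = 48485.63/50501.75 = 0.960078
Chained index = 100 × 1.117575 × 0.960078 = 107.2959

107.30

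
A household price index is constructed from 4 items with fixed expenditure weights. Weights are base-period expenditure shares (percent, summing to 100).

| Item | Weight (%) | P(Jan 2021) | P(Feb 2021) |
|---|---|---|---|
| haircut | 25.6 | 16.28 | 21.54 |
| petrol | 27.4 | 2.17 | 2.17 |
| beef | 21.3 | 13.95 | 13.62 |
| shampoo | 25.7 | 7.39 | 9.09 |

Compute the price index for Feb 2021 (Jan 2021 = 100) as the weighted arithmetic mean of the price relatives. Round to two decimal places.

113.68

haircut: 25.6 × (21.54/16.28) = 25.6 × 1.323096 = 33.8713
petrol: 27.4 × (2.17/2.17) = 27.4 × 1.000000 = 27.4000
beef: 21.3 × (13.62/13.95) = 21.3 × 0.976344 = 20.7961
shampoo: 25.7 × (9.09/7.39) = 25.7 × 1.230041 = 31.6120
Index = Σ wᵢ·(p₁ᵢ/p₀ᵢ) = 33.8713 + 27.4000 + 20.7961 + 31.6120 = 113.6794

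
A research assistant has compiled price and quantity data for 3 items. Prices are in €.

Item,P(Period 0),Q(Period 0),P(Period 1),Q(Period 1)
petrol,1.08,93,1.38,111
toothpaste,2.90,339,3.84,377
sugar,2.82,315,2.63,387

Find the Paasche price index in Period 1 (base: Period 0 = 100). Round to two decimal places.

113.63

Paasche price index uses current-period quantities as weights.
ΣP(Period 1)·Q(Period 1) = 1.38×111 + 3.84×377 + 2.63×387 = 153.18 + 1447.68 + 1017.81 = 2618.67
ΣP(Period 0)·Q(Period 1) = 1.08×111 + 2.90×377 + 2.82×387 = 119.88 + 1093.3 + 1091.34 = 2304.52
Index = 2618.67 / 2304.52 × 100 = 113.6319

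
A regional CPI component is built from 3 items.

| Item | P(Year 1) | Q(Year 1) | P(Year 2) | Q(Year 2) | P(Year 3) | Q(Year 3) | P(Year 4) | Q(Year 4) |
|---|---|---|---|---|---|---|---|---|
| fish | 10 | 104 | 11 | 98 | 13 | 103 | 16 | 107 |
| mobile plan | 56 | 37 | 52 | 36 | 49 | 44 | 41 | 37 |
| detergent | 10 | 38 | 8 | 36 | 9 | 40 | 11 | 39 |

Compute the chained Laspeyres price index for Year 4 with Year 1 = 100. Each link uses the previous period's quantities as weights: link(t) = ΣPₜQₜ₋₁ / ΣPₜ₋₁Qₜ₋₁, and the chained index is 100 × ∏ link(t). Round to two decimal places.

101.22

Link Year 1→Year 2:
ΣP(Year 2)Q(Year 1) = 11×104 + 52×37 + 8×38 = 1144 + 1924 + 304 = 3372
ΣP(Year 1)Q(Year 1) = 10×104 + 56×37 + 10×38 = 1040 + 2072 + 380 = 3492
link = 3372/3492 = 0.965636
Link Year 2→Year 3:
ΣP(Year 3)Q(Year 2) = 13×98 + 49×36 + 9×36 = 1274 + 1764 + 324 = 3362
ΣP(Year 2)Q(Year 2) = 11×98 + 52×36 + 8×36 = 1078 + 1872 + 288 = 3238
link = 3362/3238 = 1.038295
Link Year 3→Year 4:
ΣP(Year 4)Q(Year 3) = 16×103 + 41×44 + 11×40 = 1648 + 1804 + 440 = 3892
ΣP(Year 3)Q(Year 3) = 13×103 + 49×44 + 9×40 = 1339 + 2156 + 360 = 3855
link = 3892/3855 = 1.009598
Chained index = 100 × 0.965636 × 1.038295 × 1.009598 = 101.2238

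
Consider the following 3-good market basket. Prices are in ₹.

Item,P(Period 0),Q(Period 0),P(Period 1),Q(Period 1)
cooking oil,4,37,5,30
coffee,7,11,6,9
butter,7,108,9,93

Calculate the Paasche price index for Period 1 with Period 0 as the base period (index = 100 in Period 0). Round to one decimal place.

Paasche price index uses current-period quantities as weights.
ΣP(Period 1)·Q(Period 1) = 5×30 + 6×9 + 9×93 = 150 + 54 + 837 = 1041
ΣP(Period 0)·Q(Period 1) = 4×30 + 7×9 + 7×93 = 120 + 63 + 651 = 834
Index = 1041 / 834 × 100 = 124.8201

124.8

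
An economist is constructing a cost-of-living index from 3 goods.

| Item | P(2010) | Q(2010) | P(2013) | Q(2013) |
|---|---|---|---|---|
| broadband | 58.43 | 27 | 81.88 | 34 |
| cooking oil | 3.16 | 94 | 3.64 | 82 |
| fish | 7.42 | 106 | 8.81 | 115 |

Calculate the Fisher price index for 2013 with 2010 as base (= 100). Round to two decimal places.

Laspeyres component (base-period weights):
ΣP(2013)Q(2010) = 81.88×27 + 3.64×94 + 8.81×106 = 2210.76 + 342.16 + 933.86 = 3486.78
ΣP(2010)Q(2010) = 58.43×27 + 3.16×94 + 7.42×106 = 1577.61 + 297.04 + 786.52 = 2661.17
L = 3486.78 / 2661.17 × 100 = 131.0243
Paasche component (current-period weights):
ΣP(2013)Q(2013) = 81.88×34 + 3.64×82 + 8.81×115 = 2783.92 + 298.48 + 1013.15 = 4095.55
ΣP(2010)Q(2013) = 58.43×34 + 3.16×82 + 7.42×115 = 1986.62 + 259.12 + 853.3 = 3099.04
P = 4095.55 / 3099.04 × 100 = 132.1554
Fisher = √(L × P) = √(131.0243 × 132.1554) = 131.5887

131.59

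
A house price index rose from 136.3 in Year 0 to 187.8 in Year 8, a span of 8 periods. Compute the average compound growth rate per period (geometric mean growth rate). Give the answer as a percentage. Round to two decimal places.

Growth factor = (187.8/136.3)^(1/8) = (1.377843)^(1/8) = 1.040878
Growth rate = 1.040878 − 1 = 0.040878 = 4.0878%

4.09%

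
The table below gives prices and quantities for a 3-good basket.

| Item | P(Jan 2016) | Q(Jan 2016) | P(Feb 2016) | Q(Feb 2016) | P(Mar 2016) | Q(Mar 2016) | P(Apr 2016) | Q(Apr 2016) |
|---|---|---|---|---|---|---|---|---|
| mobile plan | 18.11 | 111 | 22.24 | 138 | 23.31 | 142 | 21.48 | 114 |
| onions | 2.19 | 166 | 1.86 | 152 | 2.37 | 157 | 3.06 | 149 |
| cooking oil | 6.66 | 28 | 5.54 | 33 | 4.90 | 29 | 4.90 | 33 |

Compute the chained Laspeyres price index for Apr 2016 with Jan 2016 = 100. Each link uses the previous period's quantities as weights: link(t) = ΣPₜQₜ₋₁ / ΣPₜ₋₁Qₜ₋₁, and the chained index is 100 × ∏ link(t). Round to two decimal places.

Link Jan 2016→Feb 2016:
ΣP(Feb 2016)Q(Jan 2016) = 22.24×111 + 1.86×166 + 5.54×28 = 2468.64 + 308.76 + 155.12 = 2932.52
ΣP(Jan 2016)Q(Jan 2016) = 18.11×111 + 2.19×166 + 6.66×28 = 2010.21 + 363.54 + 186.48 = 2560.23
link = 2932.52/2560.23 = 1.145413
Link Feb 2016→Mar 2016:
ΣP(Mar 2016)Q(Feb 2016) = 23.31×138 + 2.37×152 + 4.90×33 = 3216.78 + 360.24 + 161.7 = 3738.72
ΣP(Feb 2016)Q(Feb 2016) = 22.24×138 + 1.86×152 + 5.54×33 = 3069.12 + 282.72 + 182.82 = 3534.66
link = 3738.72/3534.66 = 1.057731
Link Mar 2016→Apr 2016:
ΣP(Apr 2016)Q(Mar 2016) = 21.48×142 + 3.06×157 + 4.90×29 = 3050.16 + 480.42 + 142.1 = 3672.68
ΣP(Mar 2016)Q(Mar 2016) = 23.31×142 + 2.37×157 + 4.90×29 = 3310.02 + 372.09 + 142.1 = 3824.21
link = 3672.68/3824.21 = 0.960376
Chained index = 100 × 1.145413 × 1.057731 × 0.960376 = 116.3533

116.35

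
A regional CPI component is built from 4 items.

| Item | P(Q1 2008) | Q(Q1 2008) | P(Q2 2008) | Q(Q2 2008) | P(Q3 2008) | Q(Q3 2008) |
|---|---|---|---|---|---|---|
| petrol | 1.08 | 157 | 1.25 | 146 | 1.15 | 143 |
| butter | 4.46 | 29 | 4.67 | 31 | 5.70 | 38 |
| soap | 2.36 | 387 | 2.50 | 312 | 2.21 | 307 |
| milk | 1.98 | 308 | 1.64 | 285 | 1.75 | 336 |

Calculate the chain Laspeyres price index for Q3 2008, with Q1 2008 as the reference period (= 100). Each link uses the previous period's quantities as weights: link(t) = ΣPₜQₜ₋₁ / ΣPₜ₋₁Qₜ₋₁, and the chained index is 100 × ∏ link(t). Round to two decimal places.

96.40

Link Q1 2008→Q2 2008:
ΣP(Q2 2008)Q(Q1 2008) = 1.25×157 + 4.67×29 + 2.50×387 + 1.64×308 = 196.25 + 135.43 + 967.5 + 505.12 = 1804.3
ΣP(Q1 2008)Q(Q1 2008) = 1.08×157 + 4.46×29 + 2.36×387 + 1.98×308 = 169.56 + 129.34 + 913.32 + 609.84 = 1822.06
link = 1804.3/1822.06 = 0.990253
Link Q2 2008→Q3 2008:
ΣP(Q3 2008)Q(Q2 2008) = 1.15×146 + 5.70×31 + 2.21×312 + 1.75×285 = 167.9 + 176.7 + 689.52 + 498.75 = 1532.87
ΣP(Q2 2008)Q(Q2 2008) = 1.25×146 + 4.67×31 + 2.50×312 + 1.64×285 = 182.5 + 144.77 + 780 + 467.4 = 1574.67
link = 1532.87/1574.67 = 0.973455
Chained index = 100 × 0.990253 × 0.973455 = 96.3966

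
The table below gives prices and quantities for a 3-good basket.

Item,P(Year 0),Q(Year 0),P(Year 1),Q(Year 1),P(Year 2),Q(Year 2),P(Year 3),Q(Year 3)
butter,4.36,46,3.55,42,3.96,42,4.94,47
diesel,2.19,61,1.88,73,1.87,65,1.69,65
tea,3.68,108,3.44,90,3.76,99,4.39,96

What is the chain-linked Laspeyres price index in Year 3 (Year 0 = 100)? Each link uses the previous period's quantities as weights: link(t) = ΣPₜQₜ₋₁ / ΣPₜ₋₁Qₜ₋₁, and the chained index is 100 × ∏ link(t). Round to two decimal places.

108.82

Link Year 0→Year 1:
ΣP(Year 1)Q(Year 0) = 3.55×46 + 1.88×61 + 3.44×108 = 163.3 + 114.68 + 371.52 = 649.5
ΣP(Year 0)Q(Year 0) = 4.36×46 + 2.19×61 + 3.68×108 = 200.56 + 133.59 + 397.44 = 731.59
link = 649.5/731.59 = 0.887792
Link Year 1→Year 2:
ΣP(Year 2)Q(Year 1) = 3.96×42 + 1.87×73 + 3.76×90 = 166.32 + 136.51 + 338.4 = 641.23
ΣP(Year 1)Q(Year 1) = 3.55×42 + 1.88×73 + 3.44×90 = 149.1 + 137.24 + 309.6 = 595.94
link = 641.23/595.94 = 1.075998
Link Year 2→Year 3:
ΣP(Year 3)Q(Year 2) = 4.94×42 + 1.69×65 + 4.39×99 = 207.48 + 109.85 + 434.61 = 751.94
ΣP(Year 2)Q(Year 2) = 3.96×42 + 1.87×65 + 3.76×99 = 166.32 + 121.55 + 372.24 = 660.11
link = 751.94/660.11 = 1.139113
Chained index = 100 × 0.887792 × 1.075998 × 1.139113 = 108.8152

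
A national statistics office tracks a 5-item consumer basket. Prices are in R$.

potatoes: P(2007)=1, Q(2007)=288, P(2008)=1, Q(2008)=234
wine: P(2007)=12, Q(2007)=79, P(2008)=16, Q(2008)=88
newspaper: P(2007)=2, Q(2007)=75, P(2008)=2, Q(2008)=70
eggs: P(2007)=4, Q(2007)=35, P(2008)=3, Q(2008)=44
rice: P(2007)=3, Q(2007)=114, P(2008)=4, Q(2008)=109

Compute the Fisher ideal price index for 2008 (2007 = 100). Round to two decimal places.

Laspeyres component (base-period weights):
ΣP(2008)Q(2007) = 1×288 + 16×79 + 2×75 + 3×35 + 4×114 = 288 + 1264 + 150 + 105 + 456 = 2263
ΣP(2007)Q(2007) = 1×288 + 12×79 + 2×75 + 4×35 + 3×114 = 288 + 948 + 150 + 140 + 342 = 1868
L = 2263 / 1868 × 100 = 121.1456
Paasche component (current-period weights):
ΣP(2008)Q(2008) = 1×234 + 16×88 + 2×70 + 3×44 + 4×109 = 234 + 1408 + 140 + 132 + 436 = 2350
ΣP(2007)Q(2008) = 1×234 + 12×88 + 2×70 + 4×44 + 3×109 = 234 + 1056 + 140 + 176 + 327 = 1933
P = 2350 / 1933 × 100 = 121.5727
Fisher = √(L × P) = √(121.1456 × 121.5727) = 121.3590

121.36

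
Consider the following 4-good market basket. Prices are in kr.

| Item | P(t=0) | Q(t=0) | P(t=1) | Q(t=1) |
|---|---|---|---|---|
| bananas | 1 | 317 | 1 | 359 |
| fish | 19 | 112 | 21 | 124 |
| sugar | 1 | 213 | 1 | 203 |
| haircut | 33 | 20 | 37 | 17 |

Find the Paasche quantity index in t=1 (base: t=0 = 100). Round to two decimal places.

Paasche quantity index uses current-period prices as weights.
ΣP(t=1)·Q(t=1) = 1×359 + 21×124 + 1×203 + 37×17 = 359 + 2604 + 203 + 629 = 3795
ΣP(t=1)·Q(t=0) = 1×317 + 21×112 + 1×213 + 37×20 = 317 + 2352 + 213 + 740 = 3622
Index = 3795 / 3622 × 100 = 104.7764

104.78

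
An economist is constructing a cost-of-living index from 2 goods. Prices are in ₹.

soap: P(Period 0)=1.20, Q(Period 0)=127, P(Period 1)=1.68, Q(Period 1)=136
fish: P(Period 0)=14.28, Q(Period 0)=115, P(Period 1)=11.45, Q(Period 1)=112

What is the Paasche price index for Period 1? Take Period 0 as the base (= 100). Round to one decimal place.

Paasche price index uses current-period quantities as weights.
ΣP(Period 1)·Q(Period 1) = 1.68×136 + 11.45×112 = 228.48 + 1282.4 = 1510.88
ΣP(Period 0)·Q(Period 1) = 1.20×136 + 14.28×112 = 163.2 + 1599.36 = 1762.56
Index = 1510.88 / 1762.56 × 100 = 85.7208

85.7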